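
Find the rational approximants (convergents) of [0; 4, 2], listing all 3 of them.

Using the convergent recurrence p_i = a_i*p_{i-1} + p_{i-2}, q_i = a_i*q_{i-1} + q_{i-2} with p_{-2}=0, p_{-1}=1, q_{-2}=1, q_{-1}=0:
  i=0: a_0=0, p_0 = 0*1 + 0 = 0, q_0 = 0*0 + 1 = 1.
  i=1: a_1=4, p_1 = 4*0 + 1 = 1, q_1 = 4*1 + 0 = 4.
  i=2: a_2=2, p_2 = 2*1 + 0 = 2, q_2 = 2*4 + 1 = 9.

0/1, 1/4, 2/9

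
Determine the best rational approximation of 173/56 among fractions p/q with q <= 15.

34/11

Expand x = 173/56 as a continued fraction with the Euclidean algorithm:
  173 = 3*56 + 5, so a_0 = 3.
  56 = 11*5 + 1, so a_1 = 11.
  5 = 5*1 + 0, so a_2 = 5.
so x = [3; 11, 5].
Convergents (p_i = a_i*p_{i-1} + p_{i-2}, q_i = a_i*q_{i-1} + q_{i-2} with p_{-2}=0, p_{-1}=1, q_{-2}=1, q_{-1}=0), until the denominator exceeds 15:
  i=0: a_0=3, p_0 = 3*1 + 0 = 3, q_0 = 3*0 + 1 = 1.
  i=1: a_1=11, p_1 = 11*3 + 1 = 34, q_1 = 11*1 + 0 = 11.
  i=2: a_2=5, p_2 = 5*34 + 3 = 173, q_2 = 5*11 + 1 = 56.
q_2 = 56 > 15, so the last convergent with denominator <= 15 is p_1/q_1 = 34/11.
The closest fraction with denominator <= 15 is either p_1/q_1 or the intermediate fraction (k*p_1 + p_0)/(k*q_1 + q_0) with the largest k >= 1 whose denominator stays <= 15; these approach x as k grows, and every other convergent or intermediate fraction in range is farther away.
Largest k: floor((15 - q_0)/q_1) = floor((15 - 1)/11) = 1.
That gives (1*34 + 3)/(1*11 + 1) = 37/12.
Compare the errors: |x - 34/11| = |173*11 - 34*56|/(56*11) = 1/616, and |x - 37/12| = |173*12 - 37*56|/(56*12) = 4/672.
Cross-multiplying, 1*672 = 672 < 2464 = 4*616, so 1/616 is smaller: the convergent 34/11 is closer to x than 37/12.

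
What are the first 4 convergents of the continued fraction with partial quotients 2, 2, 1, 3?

2/1, 5/2, 7/3, 26/11

Using the convergent recurrence p_i = a_i*p_{i-1} + p_{i-2}, q_i = a_i*q_{i-1} + q_{i-2} with p_{-2}=0, p_{-1}=1, q_{-2}=1, q_{-1}=0:
  i=0: a_0=2, p_0 = 2*1 + 0 = 2, q_0 = 2*0 + 1 = 1.
  i=1: a_1=2, p_1 = 2*2 + 1 = 5, q_1 = 2*1 + 0 = 2.
  i=2: a_2=1, p_2 = 1*5 + 2 = 7, q_2 = 1*2 + 1 = 3.
  i=3: a_3=3, p_3 = 3*7 + 5 = 26, q_3 = 3*3 + 2 = 11.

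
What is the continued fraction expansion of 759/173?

Run the Euclidean algorithm on 759 and 173; the successive quotients are the partial quotients a_0, a_1, ... (each step inverts the fractional part left over by the previous one):
  759 = 4*173 + 67, so a_0 = 4.
  173 = 2*67 + 39, so a_1 = 2.
  67 = 1*39 + 28, so a_2 = 1.
  39 = 1*28 + 11, so a_3 = 1.
  28 = 2*11 + 6, so a_4 = 2.
  11 = 1*6 + 5, so a_5 = 1.
  6 = 1*5 + 1, so a_6 = 1.
  5 = 5*1 + 0, so a_7 = 5.
The remainder reaches 0 after 8 divisions, so the expansion has 8 partial quotients, read off in order.

[4; 2, 1, 1, 2, 1, 1, 5]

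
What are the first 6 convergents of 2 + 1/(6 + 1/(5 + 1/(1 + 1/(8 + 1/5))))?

2/1, 13/6, 67/31, 80/37, 707/327, 3615/1672

Using the convergent recurrence p_i = a_i*p_{i-1} + p_{i-2}, q_i = a_i*q_{i-1} + q_{i-2} with p_{-2}=0, p_{-1}=1, q_{-2}=1, q_{-1}=0:
  i=0: a_0=2, p_0 = 2*1 + 0 = 2, q_0 = 2*0 + 1 = 1.
  i=1: a_1=6, p_1 = 6*2 + 1 = 13, q_1 = 6*1 + 0 = 6.
  i=2: a_2=5, p_2 = 5*13 + 2 = 67, q_2 = 5*6 + 1 = 31.
  i=3: a_3=1, p_3 = 1*67 + 13 = 80, q_3 = 1*31 + 6 = 37.
  i=4: a_4=8, p_4 = 8*80 + 67 = 707, q_4 = 8*37 + 31 = 327.
  i=5: a_5=5, p_5 = 5*707 + 80 = 3615, q_5 = 5*327 + 37 = 1672.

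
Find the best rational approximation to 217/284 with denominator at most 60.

Expand x = 217/284 as a continued fraction with the Euclidean algorithm:
  217 = 0*284 + 217, so a_0 = 0.
  284 = 1*217 + 67, so a_1 = 1.
  217 = 3*67 + 16, so a_2 = 3.
  67 = 4*16 + 3, so a_3 = 4.
  16 = 5*3 + 1, so a_4 = 5.
  3 = 3*1 + 0, so a_5 = 3.
so x = [0; 1, 3, 4, 5, 3].
Convergents (p_i = a_i*p_{i-1} + p_{i-2}, q_i = a_i*q_{i-1} + q_{i-2} with p_{-2}=0, p_{-1}=1, q_{-2}=1, q_{-1}=0), until the denominator exceeds 60:
  i=0: a_0=0, p_0 = 0*1 + 0 = 0, q_0 = 0*0 + 1 = 1.
  i=1: a_1=1, p_1 = 1*0 + 1 = 1, q_1 = 1*1 + 0 = 1.
  i=2: a_2=3, p_2 = 3*1 + 0 = 3, q_2 = 3*1 + 1 = 4.
  i=3: a_3=4, p_3 = 4*3 + 1 = 13, q_3 = 4*4 + 1 = 17.
  i=4: a_4=5, p_4 = 5*13 + 3 = 68, q_4 = 5*17 + 4 = 89.
q_4 = 89 > 60, so the last convergent with denominator <= 60 is p_3/q_3 = 13/17.
The closest fraction with denominator <= 60 is either p_3/q_3 or the intermediate fraction (k*p_3 + p_2)/(k*q_3 + q_2) with the largest k >= 1 whose denominator stays <= 60; these approach x as k grows, and every other convergent or intermediate fraction in range is farther away.
Largest k: floor((60 - q_2)/q_3) = floor((60 - 4)/17) = 3.
That gives (3*13 + 3)/(3*17 + 4) = 42/55.
Compare the errors: |x - 13/17| = |217*17 - 13*284|/(284*17) = 3/4828, and |x - 42/55| = |217*55 - 42*284|/(284*55) = 7/15620.
Cross-multiplying, 7*4828 = 33796 < 46860 = 3*15620, so 7/15620 is smaller: the intermediate fraction 42/55 is closer to x than 13/17.

42/55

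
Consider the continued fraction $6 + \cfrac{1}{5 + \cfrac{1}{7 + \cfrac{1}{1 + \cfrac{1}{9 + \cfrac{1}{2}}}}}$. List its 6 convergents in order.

Using the convergent recurrence p_i = a_i*p_{i-1} + p_{i-2}, q_i = a_i*q_{i-1} + q_{i-2} with p_{-2}=0, p_{-1}=1, q_{-2}=1, q_{-1}=0:
  i=0: a_0=6, p_0 = 6*1 + 0 = 6, q_0 = 6*0 + 1 = 1.
  i=1: a_1=5, p_1 = 5*6 + 1 = 31, q_1 = 5*1 + 0 = 5.
  i=2: a_2=7, p_2 = 7*31 + 6 = 223, q_2 = 7*5 + 1 = 36.
  i=3: a_3=1, p_3 = 1*223 + 31 = 254, q_3 = 1*36 + 5 = 41.
  i=4: a_4=9, p_4 = 9*254 + 223 = 2509, q_4 = 9*41 + 36 = 405.
  i=5: a_5=2, p_5 = 2*2509 + 254 = 5272, q_5 = 2*405 + 41 = 851.

6/1, 31/5, 223/36, 254/41, 2509/405, 5272/851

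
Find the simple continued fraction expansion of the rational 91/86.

[1; 17, 5]

Run the Euclidean algorithm on 91 and 86; the successive quotients are the partial quotients a_0, a_1, ... (each step inverts the fractional part left over by the previous one):
  91 = 1*86 + 5, so a_0 = 1.
  86 = 17*5 + 1, so a_1 = 17.
  5 = 5*1 + 0, so a_2 = 5.
The remainder reaches 0 after 3 divisions, so the expansion has 3 partial quotients, read off in order.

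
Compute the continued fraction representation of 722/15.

Run the Euclidean algorithm on 722 and 15; the successive quotients are the partial quotients a_0, a_1, ... (each step inverts the fractional part left over by the previous one):
  722 = 48*15 + 2, so a_0 = 48.
  15 = 7*2 + 1, so a_1 = 7.
  2 = 2*1 + 0, so a_2 = 2.
The remainder reaches 0 after 3 divisions, so the expansion has 3 partial quotients, read off in order.

[48; 7, 2]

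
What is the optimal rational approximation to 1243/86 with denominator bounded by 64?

925/64

Expand x = 1243/86 as a continued fraction with the Euclidean algorithm:
  1243 = 14*86 + 39, so a_0 = 14.
  86 = 2*39 + 8, so a_1 = 2.
  39 = 4*8 + 7, so a_2 = 4.
  8 = 1*7 + 1, so a_3 = 1.
  7 = 7*1 + 0, so a_4 = 7.
so x = [14; 2, 4, 1, 7].
Convergents (p_i = a_i*p_{i-1} + p_{i-2}, q_i = a_i*q_{i-1} + q_{i-2} with p_{-2}=0, p_{-1}=1, q_{-2}=1, q_{-1}=0), until the denominator exceeds 64:
  i=0: a_0=14, p_0 = 14*1 + 0 = 14, q_0 = 14*0 + 1 = 1.
  i=1: a_1=2, p_1 = 2*14 + 1 = 29, q_1 = 2*1 + 0 = 2.
  i=2: a_2=4, p_2 = 4*29 + 14 = 130, q_2 = 4*2 + 1 = 9.
  i=3: a_3=1, p_3 = 1*130 + 29 = 159, q_3 = 1*9 + 2 = 11.
  i=4: a_4=7, p_4 = 7*159 + 130 = 1243, q_4 = 7*11 + 9 = 86.
q_4 = 86 > 64, so the last convergent with denominator <= 64 is p_3/q_3 = 159/11.
The closest fraction with denominator <= 64 is either p_3/q_3 or the intermediate fraction (k*p_3 + p_2)/(k*q_3 + q_2) with the largest k >= 1 whose denominator stays <= 64; these approach x as k grows, and every other convergent or intermediate fraction in range is farther away.
Largest k: floor((64 - q_2)/q_3) = floor((64 - 9)/11) = 5.
That gives (5*159 + 130)/(5*11 + 9) = 925/64.
Compare the errors: |x - 159/11| = |1243*11 - 159*86|/(86*11) = 1/946, and |x - 925/64| = |1243*64 - 925*86|/(86*64) = 2/5504.
Cross-multiplying, 2*946 = 1892 < 5504 = 1*5504, so 2/5504 is smaller: the intermediate fraction 925/64 is closer to x than 159/11.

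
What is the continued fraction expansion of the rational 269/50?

Run the Euclidean algorithm on 269 and 50; the successive quotients are the partial quotients a_0, a_1, ... (each step inverts the fractional part left over by the previous one):
  269 = 5*50 + 19, so a_0 = 5.
  50 = 2*19 + 12, so a_1 = 2.
  19 = 1*12 + 7, so a_2 = 1.
  12 = 1*7 + 5, so a_3 = 1.
  7 = 1*5 + 2, so a_4 = 1.
  5 = 2*2 + 1, so a_5 = 2.
  2 = 2*1 + 0, so a_6 = 2.
The remainder reaches 0 after 7 divisions, so the expansion has 7 partial quotients, read off in order.

[5; 2, 1, 1, 1, 2, 2]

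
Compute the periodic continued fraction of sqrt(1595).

Write x_i = (sqrt(1595) + m_i)/d_i with (m_0, d_0) = (0, 1). a_0 = floor(sqrt(1595)) = 39, since 39^2 = 1521 <= 1595 < 1600 = 40^2.
Iterate m_{i+1} = d_i*a_i - m_i, d_{i+1} = (1595 - m_{i+1}^2)/d_i, a_{i+1} = floor((a_0 + m_{i+1})/d_{i+1}):
  m_1 = 1*39 - 0 = 39, d_1 = (1595 - 39^2)/1 = 74/1 = 74, a_1 = floor((39 + 39)/74) = 1.
  m_2 = 74*1 - 39 = 35, d_2 = (1595 - 35^2)/74 = 370/74 = 5, a_2 = floor((39 + 35)/5) = 14.
  m_3 = 5*14 - 35 = 35, d_3 = (1595 - 35^2)/5 = 370/5 = 74, a_3 = floor((39 + 35)/74) = 1.
  m_4 = 74*1 - 35 = 39, d_4 = (1595 - 39^2)/74 = 74/74 = 1, a_4 = floor((39 + 39)/1) = 78.
  m_5 = 1*78 - 39 = 39, d_5 = (1595 - 39^2)/1 = 74/1 = 74: (m_5, d_5) = (m_1, d_1) = (39, 74), so from here the quotients repeat a_1, ..., a_4; the period length is 4.
Hence the expansion of sqrt(1595) is a_0 = 39 followed by the repeating block 1, 14, 1, 78 (period 4).

[39; (1, 14, 1, 78)]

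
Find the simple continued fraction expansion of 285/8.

Run the Euclidean algorithm on 285 and 8; the successive quotients are the partial quotients a_0, a_1, ... (each step inverts the fractional part left over by the previous one):
  285 = 35*8 + 5, so a_0 = 35.
  8 = 1*5 + 3, so a_1 = 1.
  5 = 1*3 + 2, so a_2 = 1.
  3 = 1*2 + 1, so a_3 = 1.
  2 = 2*1 + 0, so a_4 = 2.
The remainder reaches 0 after 5 divisions, so the expansion has 5 partial quotients, read off in order.

[35; 1, 1, 1, 2]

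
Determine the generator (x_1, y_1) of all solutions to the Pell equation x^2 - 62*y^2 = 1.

First expand sqrt(62) as a continued fraction. With x_i = (sqrt(62) + m_i)/d_i and (m_0, d_0) = (0, 1): a_0 = floor(sqrt(62)) = 7, since 7^2 = 49 <= 62 < 64 = 8^2.
Iterate m_{i+1} = d_i*a_i - m_i, d_{i+1} = (62 - m_{i+1}^2)/d_i, a_{i+1} = floor((a_0 + m_{i+1})/d_{i+1}):
  m_1 = 1*7 - 0 = 7, d_1 = (62 - 7^2)/1 = 13/1 = 13, a_1 = floor((7 + 7)/13) = 1.
  m_2 = 13*1 - 7 = 6, d_2 = (62 - 6^2)/13 = 26/13 = 2, a_2 = floor((7 + 6)/2) = 6.
  m_3 = 2*6 - 6 = 6, d_3 = (62 - 6^2)/2 = 26/2 = 13, a_3 = floor((7 + 6)/13) = 1.
  m_4 = 13*1 - 6 = 7, d_4 = (62 - 7^2)/13 = 13/13 = 1, a_4 = floor((7 + 7)/1) = 14.
  m_5 = 1*14 - 7 = 7, d_5 = (62 - 7^2)/1 = 13/1 = 13: (m_5, d_5) = (m_1, d_1) = (7, 13), so from here the quotients repeat a_1, ..., a_4; the period length is 4.
So sqrt(62) = [7; (1, 6, 1, 14)] with period length k = 4.
k is even, so the fundamental solution of x^2 - 62y^2 = 1 is (p_{k-1}, q_{k-1}) = (p_3, q_3); compute convergents through index 3.
Convergents (p_i = a_i*p_{i-1} + p_{i-2}, q_i = a_i*q_{i-1} + q_{i-2} with p_{-2}=0, p_{-1}=1, q_{-2}=1, q_{-1}=0):
  i=0: a_0=7, p_0 = 7*1 + 0 = 7, q_0 = 7*0 + 1 = 1.
  i=1: a_1=1, p_1 = 1*7 + 1 = 8, q_1 = 1*1 + 0 = 1.
  i=2: a_2=6, p_2 = 6*8 + 7 = 55, q_2 = 6*1 + 1 = 7.
  i=3: a_3=1, p_3 = 1*55 + 8 = 63, q_3 = 1*7 + 1 = 8.
Check: 63^2 - 62*8^2 = 3969 - 3968 = 1, so (x, y) = (63, 8) solves the equation, and by the theorem it is the least positive solution.

(x, y) = (63, 8)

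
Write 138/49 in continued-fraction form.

[2; 1, 4, 2, 4]

Run the Euclidean algorithm on 138 and 49; the successive quotients are the partial quotients a_0, a_1, ... (each step inverts the fractional part left over by the previous one):
  138 = 2*49 + 40, so a_0 = 2.
  49 = 1*40 + 9, so a_1 = 1.
  40 = 4*9 + 4, so a_2 = 4.
  9 = 2*4 + 1, so a_3 = 2.
  4 = 4*1 + 0, so a_4 = 4.
The remainder reaches 0 after 5 divisions, so the expansion has 5 partial quotients, read off in order.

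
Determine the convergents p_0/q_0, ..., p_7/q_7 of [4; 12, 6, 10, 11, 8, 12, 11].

4/1, 49/12, 298/73, 3029/742, 33617/8235, 271965/66622, 3297197/807699, 36541132/8951311

Using the convergent recurrence p_i = a_i*p_{i-1} + p_{i-2}, q_i = a_i*q_{i-1} + q_{i-2} with p_{-2}=0, p_{-1}=1, q_{-2}=1, q_{-1}=0:
  i=0: a_0=4, p_0 = 4*1 + 0 = 4, q_0 = 4*0 + 1 = 1.
  i=1: a_1=12, p_1 = 12*4 + 1 = 49, q_1 = 12*1 + 0 = 12.
  i=2: a_2=6, p_2 = 6*49 + 4 = 298, q_2 = 6*12 + 1 = 73.
  i=3: a_3=10, p_3 = 10*298 + 49 = 3029, q_3 = 10*73 + 12 = 742.
  i=4: a_4=11, p_4 = 11*3029 + 298 = 33617, q_4 = 11*742 + 73 = 8235.
  i=5: a_5=8, p_5 = 8*33617 + 3029 = 271965, q_5 = 8*8235 + 742 = 66622.
  i=6: a_6=12, p_6 = 12*271965 + 33617 = 3297197, q_6 = 12*66622 + 8235 = 807699.
  i=7: a_7=11, p_7 = 11*3297197 + 271965 = 36541132, q_7 = 11*807699 + 66622 = 8951311.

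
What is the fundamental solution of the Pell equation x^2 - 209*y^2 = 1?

(x, y) = (46551, 3220)

First expand sqrt(209) as a continued fraction. With x_i = (sqrt(209) + m_i)/d_i and (m_0, d_0) = (0, 1): a_0 = floor(sqrt(209)) = 14, since 14^2 = 196 <= 209 < 225 = 15^2.
Iterate m_{i+1} = d_i*a_i - m_i, d_{i+1} = (209 - m_{i+1}^2)/d_i, a_{i+1} = floor((a_0 + m_{i+1})/d_{i+1}):
  m_1 = 1*14 - 0 = 14, d_1 = (209 - 14^2)/1 = 13/1 = 13, a_1 = floor((14 + 14)/13) = 2.
  m_2 = 13*2 - 14 = 12, d_2 = (209 - 12^2)/13 = 65/13 = 5, a_2 = floor((14 + 12)/5) = 5.
  m_3 = 5*5 - 12 = 13, d_3 = (209 - 13^2)/5 = 40/5 = 8, a_3 = floor((14 + 13)/8) = 3.
  m_4 = 8*3 - 13 = 11, d_4 = (209 - 11^2)/8 = 88/8 = 11, a_4 = floor((14 + 11)/11) = 2.
  m_5 = 11*2 - 11 = 11, d_5 = (209 - 11^2)/11 = 88/11 = 8, a_5 = floor((14 + 11)/8) = 3.
  m_6 = 8*3 - 11 = 13, d_6 = (209 - 13^2)/8 = 40/8 = 5, a_6 = floor((14 + 13)/5) = 5.
  m_7 = 5*5 - 13 = 12, d_7 = (209 - 12^2)/5 = 65/5 = 13, a_7 = floor((14 + 12)/13) = 2.
  m_8 = 13*2 - 12 = 14, d_8 = (209 - 14^2)/13 = 13/13 = 1, a_8 = floor((14 + 14)/1) = 28.
  m_9 = 1*28 - 14 = 14, d_9 = (209 - 14^2)/1 = 13/1 = 13: (m_9, d_9) = (m_1, d_1) = (14, 13), so from here the quotients repeat a_1, ..., a_8; the period length is 8.
So sqrt(209) = [14; (2, 5, 3, 2, 3, 5, 2, 28)] with period length k = 8.
k is even, so the fundamental solution of x^2 - 209y^2 = 1 is (p_{k-1}, q_{k-1}) = (p_7, q_7); compute convergents through index 7.
Convergents (p_i = a_i*p_{i-1} + p_{i-2}, q_i = a_i*q_{i-1} + q_{i-2} with p_{-2}=0, p_{-1}=1, q_{-2}=1, q_{-1}=0):
  i=0: a_0=14, p_0 = 14*1 + 0 = 14, q_0 = 14*0 + 1 = 1.
  i=1: a_1=2, p_1 = 2*14 + 1 = 29, q_1 = 2*1 + 0 = 2.
  i=2: a_2=5, p_2 = 5*29 + 14 = 159, q_2 = 5*2 + 1 = 11.
  i=3: a_3=3, p_3 = 3*159 + 29 = 506, q_3 = 3*11 + 2 = 35.
  i=4: a_4=2, p_4 = 2*506 + 159 = 1171, q_4 = 2*35 + 11 = 81.
  i=5: a_5=3, p_5 = 3*1171 + 506 = 4019, q_5 = 3*81 + 35 = 278.
  i=6: a_6=5, p_6 = 5*4019 + 1171 = 21266, q_6 = 5*278 + 81 = 1471.
  i=7: a_7=2, p_7 = 2*21266 + 4019 = 46551, q_7 = 2*1471 + 278 = 3220.
Check: 46551^2 - 209*3220^2 = 2166995601 - 2166995600 = 1, so (x, y) = (46551, 3220) solves the equation, and by the theorem it is the least positive solution.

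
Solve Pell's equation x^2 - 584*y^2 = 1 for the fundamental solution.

First expand sqrt(584) as a continued fraction. With x_i = (sqrt(584) + m_i)/d_i and (m_0, d_0) = (0, 1): a_0 = floor(sqrt(584)) = 24, since 24^2 = 576 <= 584 < 625 = 25^2.
Iterate m_{i+1} = d_i*a_i - m_i, d_{i+1} = (584 - m_{i+1}^2)/d_i, a_{i+1} = floor((a_0 + m_{i+1})/d_{i+1}):
  m_1 = 1*24 - 0 = 24, d_1 = (584 - 24^2)/1 = 8/1 = 8, a_1 = floor((24 + 24)/8) = 6.
  m_2 = 8*6 - 24 = 24, d_2 = (584 - 24^2)/8 = 8/8 = 1, a_2 = floor((24 + 24)/1) = 48.
  m_3 = 1*48 - 24 = 24, d_3 = (584 - 24^2)/1 = 8/1 = 8: (m_3, d_3) = (m_1, d_1) = (24, 8), so from here the quotients repeat a_1, a_2; the period length is 2.
So sqrt(584) = [24; (6, 48)] with period length k = 2.
k is even, so the fundamental solution of x^2 - 584y^2 = 1 is (p_{k-1}, q_{k-1}) = (p_1, q_1); compute convergents through index 1.
Convergents (p_i = a_i*p_{i-1} + p_{i-2}, q_i = a_i*q_{i-1} + q_{i-2} with p_{-2}=0, p_{-1}=1, q_{-2}=1, q_{-1}=0):
  i=0: a_0=24, p_0 = 24*1 + 0 = 24, q_0 = 24*0 + 1 = 1.
  i=1: a_1=6, p_1 = 6*24 + 1 = 145, q_1 = 6*1 + 0 = 6.
Check: 145^2 - 584*6^2 = 21025 - 21024 = 1, so (x, y) = (145, 6) solves the equation, and by the theorem it is the least positive solution.

(x, y) = (145, 6)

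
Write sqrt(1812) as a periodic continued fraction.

[42; (1, 1, 3, 5, 28, 5, 3, 1, 1, 84)]

Write x_i = (sqrt(1812) + m_i)/d_i with (m_0, d_0) = (0, 1). a_0 = floor(sqrt(1812)) = 42, since 42^2 = 1764 <= 1812 < 1849 = 43^2.
Iterate m_{i+1} = d_i*a_i - m_i, d_{i+1} = (1812 - m_{i+1}^2)/d_i, a_{i+1} = floor((a_0 + m_{i+1})/d_{i+1}):
  m_1 = 1*42 - 0 = 42, d_1 = (1812 - 42^2)/1 = 48/1 = 48, a_1 = floor((42 + 42)/48) = 1.
  m_2 = 48*1 - 42 = 6, d_2 = (1812 - 6^2)/48 = 1776/48 = 37, a_2 = floor((42 + 6)/37) = 1.
  m_3 = 37*1 - 6 = 31, d_3 = (1812 - 31^2)/37 = 851/37 = 23, a_3 = floor((42 + 31)/23) = 3.
  m_4 = 23*3 - 31 = 38, d_4 = (1812 - 38^2)/23 = 368/23 = 16, a_4 = floor((42 + 38)/16) = 5.
  m_5 = 16*5 - 38 = 42, d_5 = (1812 - 42^2)/16 = 48/16 = 3, a_5 = floor((42 + 42)/3) = 28.
  m_6 = 3*28 - 42 = 42, d_6 = (1812 - 42^2)/3 = 48/3 = 16, a_6 = floor((42 + 42)/16) = 5.
  m_7 = 16*5 - 42 = 38, d_7 = (1812 - 38^2)/16 = 368/16 = 23, a_7 = floor((42 + 38)/23) = 3.
  m_8 = 23*3 - 38 = 31, d_8 = (1812 - 31^2)/23 = 851/23 = 37, a_8 = floor((42 + 31)/37) = 1.
  m_9 = 37*1 - 31 = 6, d_9 = (1812 - 6^2)/37 = 1776/37 = 48, a_9 = floor((42 + 6)/48) = 1.
  m_10 = 48*1 - 6 = 42, d_10 = (1812 - 42^2)/48 = 48/48 = 1, a_10 = floor((42 + 42)/1) = 84.
  m_11 = 1*84 - 42 = 42, d_11 = (1812 - 42^2)/1 = 48/1 = 48: (m_11, d_11) = (m_1, d_1) = (42, 48), so from here the quotients repeat a_1, ..., a_10; the period length is 10.
Hence the expansion of sqrt(1812) is a_0 = 42 followed by the repeating block 1, 1, 3, 5, 28, 5, 3, 1, 1, 84 (period 10).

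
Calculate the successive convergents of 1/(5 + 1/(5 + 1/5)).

Using the convergent recurrence p_i = a_i*p_{i-1} + p_{i-2}, q_i = a_i*q_{i-1} + q_{i-2} with p_{-2}=0, p_{-1}=1, q_{-2}=1, q_{-1}=0:
  i=0: a_0=0, p_0 = 0*1 + 0 = 0, q_0 = 0*0 + 1 = 1.
  i=1: a_1=5, p_1 = 5*0 + 1 = 1, q_1 = 5*1 + 0 = 5.
  i=2: a_2=5, p_2 = 5*1 + 0 = 5, q_2 = 5*5 + 1 = 26.
  i=3: a_3=5, p_3 = 5*5 + 1 = 26, q_3 = 5*26 + 5 = 135.

0/1, 1/5, 5/26, 26/135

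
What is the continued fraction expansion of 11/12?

[0; 1, 11]

Run the Euclidean algorithm on 11 and 12; the successive quotients are the partial quotients a_0, a_1, ... (each step inverts the fractional part left over by the previous one):
  11 = 0*12 + 11, so a_0 = 0.
  12 = 1*11 + 1, so a_1 = 1.
  11 = 11*1 + 0, so a_2 = 11.
The remainder reaches 0 after 3 divisions, so the expansion has 3 partial quotients, read off in order.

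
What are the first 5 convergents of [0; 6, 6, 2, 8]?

0/1, 1/6, 6/37, 13/80, 110/677

Using the convergent recurrence p_i = a_i*p_{i-1} + p_{i-2}, q_i = a_i*q_{i-1} + q_{i-2} with p_{-2}=0, p_{-1}=1, q_{-2}=1, q_{-1}=0:
  i=0: a_0=0, p_0 = 0*1 + 0 = 0, q_0 = 0*0 + 1 = 1.
  i=1: a_1=6, p_1 = 6*0 + 1 = 1, q_1 = 6*1 + 0 = 6.
  i=2: a_2=6, p_2 = 6*1 + 0 = 6, q_2 = 6*6 + 1 = 37.
  i=3: a_3=2, p_3 = 2*6 + 1 = 13, q_3 = 2*37 + 6 = 80.
  i=4: a_4=8, p_4 = 8*13 + 6 = 110, q_4 = 8*80 + 37 = 677.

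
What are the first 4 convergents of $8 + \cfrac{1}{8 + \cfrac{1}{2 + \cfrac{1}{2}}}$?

8/1, 65/8, 138/17, 341/42

Using the convergent recurrence p_i = a_i*p_{i-1} + p_{i-2}, q_i = a_i*q_{i-1} + q_{i-2} with p_{-2}=0, p_{-1}=1, q_{-2}=1, q_{-1}=0:
  i=0: a_0=8, p_0 = 8*1 + 0 = 8, q_0 = 8*0 + 1 = 1.
  i=1: a_1=8, p_1 = 8*8 + 1 = 65, q_1 = 8*1 + 0 = 8.
  i=2: a_2=2, p_2 = 2*65 + 8 = 138, q_2 = 2*8 + 1 = 17.
  i=3: a_3=2, p_3 = 2*138 + 65 = 341, q_3 = 2*17 + 8 = 42.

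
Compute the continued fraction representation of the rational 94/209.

[0; 2, 4, 2, 10]

Run the Euclidean algorithm on 94 and 209; the successive quotients are the partial quotients a_0, a_1, ... (each step inverts the fractional part left over by the previous one):
  94 = 0*209 + 94, so a_0 = 0.
  209 = 2*94 + 21, so a_1 = 2.
  94 = 4*21 + 10, so a_2 = 4.
  21 = 2*10 + 1, so a_3 = 2.
  10 = 10*1 + 0, so a_4 = 10.
The remainder reaches 0 after 5 divisions, so the expansion has 5 partial quotients, read off in order.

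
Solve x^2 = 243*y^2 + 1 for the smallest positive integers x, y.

(x, y) = (70226, 4505)

First expand sqrt(243) as a continued fraction. With x_i = (sqrt(243) + m_i)/d_i and (m_0, d_0) = (0, 1): a_0 = floor(sqrt(243)) = 15, since 15^2 = 225 <= 243 < 256 = 16^2.
Iterate m_{i+1} = d_i*a_i - m_i, d_{i+1} = (243 - m_{i+1}^2)/d_i, a_{i+1} = floor((a_0 + m_{i+1})/d_{i+1}):
  m_1 = 1*15 - 0 = 15, d_1 = (243 - 15^2)/1 = 18/1 = 18, a_1 = floor((15 + 15)/18) = 1.
  m_2 = 18*1 - 15 = 3, d_2 = (243 - 3^2)/18 = 234/18 = 13, a_2 = floor((15 + 3)/13) = 1.
  m_3 = 13*1 - 3 = 10, d_3 = (243 - 10^2)/13 = 143/13 = 11, a_3 = floor((15 + 10)/11) = 2.
  m_4 = 11*2 - 10 = 12, d_4 = (243 - 12^2)/11 = 99/11 = 9, a_4 = floor((15 + 12)/9) = 3.
  m_5 = 9*3 - 12 = 15, d_5 = (243 - 15^2)/9 = 18/9 = 2, a_5 = floor((15 + 15)/2) = 15.
  m_6 = 2*15 - 15 = 15, d_6 = (243 - 15^2)/2 = 18/2 = 9, a_6 = floor((15 + 15)/9) = 3.
  m_7 = 9*3 - 15 = 12, d_7 = (243 - 12^2)/9 = 99/9 = 11, a_7 = floor((15 + 12)/11) = 2.
  m_8 = 11*2 - 12 = 10, d_8 = (243 - 10^2)/11 = 143/11 = 13, a_8 = floor((15 + 10)/13) = 1.
  m_9 = 13*1 - 10 = 3, d_9 = (243 - 3^2)/13 = 234/13 = 18, a_9 = floor((15 + 3)/18) = 1.
  m_10 = 18*1 - 3 = 15, d_10 = (243 - 15^2)/18 = 18/18 = 1, a_10 = floor((15 + 15)/1) = 30.
  m_11 = 1*30 - 15 = 15, d_11 = (243 - 15^2)/1 = 18/1 = 18: (m_11, d_11) = (m_1, d_1) = (15, 18), so from here the quotients repeat a_1, ..., a_10; the period length is 10.
So sqrt(243) = [15; (1, 1, 2, 3, 15, 3, 2, 1, 1, 30)] with period length k = 10.
k is even, so the fundamental solution of x^2 - 243y^2 = 1 is (p_{k-1}, q_{k-1}) = (p_9, q_9); compute convergents through index 9.
Convergents (p_i = a_i*p_{i-1} + p_{i-2}, q_i = a_i*q_{i-1} + q_{i-2} with p_{-2}=0, p_{-1}=1, q_{-2}=1, q_{-1}=0):
  i=0: a_0=15, p_0 = 15*1 + 0 = 15, q_0 = 15*0 + 1 = 1.
  i=1: a_1=1, p_1 = 1*15 + 1 = 16, q_1 = 1*1 + 0 = 1.
  i=2: a_2=1, p_2 = 1*16 + 15 = 31, q_2 = 1*1 + 1 = 2.
  i=3: a_3=2, p_3 = 2*31 + 16 = 78, q_3 = 2*2 + 1 = 5.
  i=4: a_4=3, p_4 = 3*78 + 31 = 265, q_4 = 3*5 + 2 = 17.
  i=5: a_5=15, p_5 = 15*265 + 78 = 4053, q_5 = 15*17 + 5 = 260.
  i=6: a_6=3, p_6 = 3*4053 + 265 = 12424, q_6 = 3*260 + 17 = 797.
  i=7: a_7=2, p_7 = 2*12424 + 4053 = 28901, q_7 = 2*797 + 260 = 1854.
  i=8: a_8=1, p_8 = 1*28901 + 12424 = 41325, q_8 = 1*1854 + 797 = 2651.
  i=9: a_9=1, p_9 = 1*41325 + 28901 = 70226, q_9 = 1*2651 + 1854 = 4505.
Check: 70226^2 - 243*4505^2 = 4931691076 - 4931691075 = 1, so (x, y) = (70226, 4505) solves the equation, and by the theorem it is the least positive solution.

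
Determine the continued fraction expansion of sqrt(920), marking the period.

[30; (3, 60)]

Write x_i = (sqrt(920) + m_i)/d_i with (m_0, d_0) = (0, 1). a_0 = floor(sqrt(920)) = 30, since 30^2 = 900 <= 920 < 961 = 31^2.
Iterate m_{i+1} = d_i*a_i - m_i, d_{i+1} = (920 - m_{i+1}^2)/d_i, a_{i+1} = floor((a_0 + m_{i+1})/d_{i+1}):
  m_1 = 1*30 - 0 = 30, d_1 = (920 - 30^2)/1 = 20/1 = 20, a_1 = floor((30 + 30)/20) = 3.
  m_2 = 20*3 - 30 = 30, d_2 = (920 - 30^2)/20 = 20/20 = 1, a_2 = floor((30 + 30)/1) = 60.
  m_3 = 1*60 - 30 = 30, d_3 = (920 - 30^2)/1 = 20/1 = 20: (m_3, d_3) = (m_1, d_1) = (30, 20), so from here the quotients repeat a_1, a_2; the period length is 2.
Hence the expansion of sqrt(920) is a_0 = 30 followed by the repeating block 3, 60 (period 2).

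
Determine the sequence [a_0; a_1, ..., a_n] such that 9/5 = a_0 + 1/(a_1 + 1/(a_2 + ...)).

Run the Euclidean algorithm on 9 and 5; the successive quotients are the partial quotients a_0, a_1, ... (each step inverts the fractional part left over by the previous one):
  9 = 1*5 + 4, so a_0 = 1.
  5 = 1*4 + 1, so a_1 = 1.
  4 = 4*1 + 0, so a_2 = 4.
The remainder reaches 0 after 3 divisions, so the expansion has 3 partial quotients, read off in order.

[1; 1, 4]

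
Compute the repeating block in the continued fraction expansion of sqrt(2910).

Write x_i = (sqrt(2910) + m_i)/d_i with (m_0, d_0) = (0, 1). a_0 = floor(sqrt(2910)) = 53, since 53^2 = 2809 <= 2910 < 2916 = 54^2.
Iterate m_{i+1} = d_i*a_i - m_i, d_{i+1} = (2910 - m_{i+1}^2)/d_i, a_{i+1} = floor((a_0 + m_{i+1})/d_{i+1}):
  m_1 = 1*53 - 0 = 53, d_1 = (2910 - 53^2)/1 = 101/1 = 101, a_1 = floor((53 + 53)/101) = 1.
  m_2 = 101*1 - 53 = 48, d_2 = (2910 - 48^2)/101 = 606/101 = 6, a_2 = floor((53 + 48)/6) = 16.
  m_3 = 6*16 - 48 = 48, d_3 = (2910 - 48^2)/6 = 606/6 = 101, a_3 = floor((53 + 48)/101) = 1.
  m_4 = 101*1 - 48 = 53, d_4 = (2910 - 53^2)/101 = 101/101 = 1, a_4 = floor((53 + 53)/1) = 106.
  m_5 = 1*106 - 53 = 53, d_5 = (2910 - 53^2)/1 = 101/1 = 101: (m_5, d_5) = (m_1, d_1) = (53, 101), so from here the quotients repeat a_1, ..., a_4; the period length is 4.
Hence the expansion of sqrt(2910) is a_0 = 53 followed by the repeating block 1, 16, 1, 106 (period 4).

[53; (1, 16, 1, 106)]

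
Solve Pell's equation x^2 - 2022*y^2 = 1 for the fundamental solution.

First expand sqrt(2022) as a continued fraction. With x_i = (sqrt(2022) + m_i)/d_i and (m_0, d_0) = (0, 1): a_0 = floor(sqrt(2022)) = 44, since 44^2 = 1936 <= 2022 < 2025 = 45^2.
Iterate m_{i+1} = d_i*a_i - m_i, d_{i+1} = (2022 - m_{i+1}^2)/d_i, a_{i+1} = floor((a_0 + m_{i+1})/d_{i+1}):
  m_1 = 1*44 - 0 = 44, d_1 = (2022 - 44^2)/1 = 86/1 = 86, a_1 = floor((44 + 44)/86) = 1.
  m_2 = 86*1 - 44 = 42, d_2 = (2022 - 42^2)/86 = 258/86 = 3, a_2 = floor((44 + 42)/3) = 28.
  m_3 = 3*28 - 42 = 42, d_3 = (2022 - 42^2)/3 = 258/3 = 86, a_3 = floor((44 + 42)/86) = 1.
  m_4 = 86*1 - 42 = 44, d_4 = (2022 - 44^2)/86 = 86/86 = 1, a_4 = floor((44 + 44)/1) = 88.
  m_5 = 1*88 - 44 = 44, d_5 = (2022 - 44^2)/1 = 86/1 = 86: (m_5, d_5) = (m_1, d_1) = (44, 86), so from here the quotients repeat a_1, ..., a_4; the period length is 4.
So sqrt(2022) = [44; (1, 28, 1, 88)] with period length k = 4.
k is even, so the fundamental solution of x^2 - 2022y^2 = 1 is (p_{k-1}, q_{k-1}) = (p_3, q_3); compute convergents through index 3.
Convergents (p_i = a_i*p_{i-1} + p_{i-2}, q_i = a_i*q_{i-1} + q_{i-2} with p_{-2}=0, p_{-1}=1, q_{-2}=1, q_{-1}=0):
  i=0: a_0=44, p_0 = 44*1 + 0 = 44, q_0 = 44*0 + 1 = 1.
  i=1: a_1=1, p_1 = 1*44 + 1 = 45, q_1 = 1*1 + 0 = 1.
  i=2: a_2=28, p_2 = 28*45 + 44 = 1304, q_2 = 28*1 + 1 = 29.
  i=3: a_3=1, p_3 = 1*1304 + 45 = 1349, q_3 = 1*29 + 1 = 30.
Check: 1349^2 - 2022*30^2 = 1819801 - 1819800 = 1, so (x, y) = (1349, 30) solves the equation, and by the theorem it is the least positive solution.

(x, y) = (1349, 30)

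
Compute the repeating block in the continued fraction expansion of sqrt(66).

[8; (8, 16)]

Write x_i = (sqrt(66) + m_i)/d_i with (m_0, d_0) = (0, 1). a_0 = floor(sqrt(66)) = 8, since 8^2 = 64 <= 66 < 81 = 9^2.
Iterate m_{i+1} = d_i*a_i - m_i, d_{i+1} = (66 - m_{i+1}^2)/d_i, a_{i+1} = floor((a_0 + m_{i+1})/d_{i+1}):
  m_1 = 1*8 - 0 = 8, d_1 = (66 - 8^2)/1 = 2/1 = 2, a_1 = floor((8 + 8)/2) = 8.
  m_2 = 2*8 - 8 = 8, d_2 = (66 - 8^2)/2 = 2/2 = 1, a_2 = floor((8 + 8)/1) = 16.
  m_3 = 1*16 - 8 = 8, d_3 = (66 - 8^2)/1 = 2/1 = 2: (m_3, d_3) = (m_1, d_1) = (8, 2), so from here the quotients repeat a_1, a_2; the period length is 2.
Hence the expansion of sqrt(66) is a_0 = 8 followed by the repeating block 8, 16 (period 2).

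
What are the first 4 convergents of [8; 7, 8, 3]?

Using the convergent recurrence p_i = a_i*p_{i-1} + p_{i-2}, q_i = a_i*q_{i-1} + q_{i-2} with p_{-2}=0, p_{-1}=1, q_{-2}=1, q_{-1}=0:
  i=0: a_0=8, p_0 = 8*1 + 0 = 8, q_0 = 8*0 + 1 = 1.
  i=1: a_1=7, p_1 = 7*8 + 1 = 57, q_1 = 7*1 + 0 = 7.
  i=2: a_2=8, p_2 = 8*57 + 8 = 464, q_2 = 8*7 + 1 = 57.
  i=3: a_3=3, p_3 = 3*464 + 57 = 1449, q_3 = 3*57 + 7 = 178.

8/1, 57/7, 464/57, 1449/178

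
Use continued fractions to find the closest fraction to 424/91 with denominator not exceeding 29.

135/29

Expand x = 424/91 as a continued fraction with the Euclidean algorithm:
  424 = 4*91 + 60, so a_0 = 4.
  91 = 1*60 + 31, so a_1 = 1.
  60 = 1*31 + 29, so a_2 = 1.
  31 = 1*29 + 2, so a_3 = 1.
  29 = 14*2 + 1, so a_4 = 14.
  2 = 2*1 + 0, so a_5 = 2.
so x = [4; 1, 1, 1, 14, 2].
Convergents (p_i = a_i*p_{i-1} + p_{i-2}, q_i = a_i*q_{i-1} + q_{i-2} with p_{-2}=0, p_{-1}=1, q_{-2}=1, q_{-1}=0), until the denominator exceeds 29:
  i=0: a_0=4, p_0 = 4*1 + 0 = 4, q_0 = 4*0 + 1 = 1.
  i=1: a_1=1, p_1 = 1*4 + 1 = 5, q_1 = 1*1 + 0 = 1.
  i=2: a_2=1, p_2 = 1*5 + 4 = 9, q_2 = 1*1 + 1 = 2.
  i=3: a_3=1, p_3 = 1*9 + 5 = 14, q_3 = 1*2 + 1 = 3.
  i=4: a_4=14, p_4 = 14*14 + 9 = 205, q_4 = 14*3 + 2 = 44.
q_4 = 44 > 29, so the last convergent with denominator <= 29 is p_3/q_3 = 14/3.
The closest fraction with denominator <= 29 is either p_3/q_3 or the intermediate fraction (k*p_3 + p_2)/(k*q_3 + q_2) with the largest k >= 1 whose denominator stays <= 29; these approach x as k grows, and every other convergent or intermediate fraction in range is farther away.
Largest k: floor((29 - q_2)/q_3) = floor((29 - 2)/3) = 9.
That gives (9*14 + 9)/(9*3 + 2) = 135/29.
Compare the errors: |x - 14/3| = |424*3 - 14*91|/(91*3) = 2/273, and |x - 135/29| = |424*29 - 135*91|/(91*29) = 11/2639.
Cross-multiplying, 11*273 = 3003 < 5278 = 2*2639, so 11/2639 is smaller: the intermediate fraction 135/29 is closer to x than 14/3.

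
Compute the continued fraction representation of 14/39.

[0; 2, 1, 3, 1, 2]

Run the Euclidean algorithm on 14 and 39; the successive quotients are the partial quotients a_0, a_1, ... (each step inverts the fractional part left over by the previous one):
  14 = 0*39 + 14, so a_0 = 0.
  39 = 2*14 + 11, so a_1 = 2.
  14 = 1*11 + 3, so a_2 = 1.
  11 = 3*3 + 2, so a_3 = 3.
  3 = 1*2 + 1, so a_4 = 1.
  2 = 2*1 + 0, so a_5 = 2.
The remainder reaches 0 after 6 divisions, so the expansion has 6 partial quotients, read off in order.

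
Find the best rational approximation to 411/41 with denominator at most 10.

Expand x = 411/41 as a continued fraction with the Euclidean algorithm:
  411 = 10*41 + 1, so a_0 = 10.
  41 = 41*1 + 0, so a_1 = 41.
so x = [10; 41].
Convergents (p_i = a_i*p_{i-1} + p_{i-2}, q_i = a_i*q_{i-1} + q_{i-2} with p_{-2}=0, p_{-1}=1, q_{-2}=1, q_{-1}=0), until the denominator exceeds 10:
  i=0: a_0=10, p_0 = 10*1 + 0 = 10, q_0 = 10*0 + 1 = 1.
  i=1: a_1=41, p_1 = 41*10 + 1 = 411, q_1 = 41*1 + 0 = 41.
q_1 = 41 > 10, so the last convergent with denominator <= 10 is p_0/q_0 = 10/1.
The closest fraction with denominator <= 10 is either p_0/q_0 or the intermediate fraction (k*p_0 + p_{-1})/(k*q_0 + q_{-1}) with the largest k >= 1 whose denominator stays <= 10; these approach x as k grows, and every other convergent or intermediate fraction in range is farther away.
Largest k: floor((10 - q_{-1})/q_0) = floor((10 - 0)/1) = 10 (using the seeds p_{-1} = 1, q_{-1} = 0).
That gives (10*10 + 1)/(10*1 + 0) = 101/10.
Compare the errors: |x - 10/1| = |411*1 - 10*41|/(41*1) = 1/41, and |x - 101/10| = |411*10 - 101*41|/(41*10) = 31/410.
Cross-multiplying, 1*410 = 410 < 1271 = 31*41, so 1/41 is smaller: the convergent 10/1 is closer to x than 101/10.

10/1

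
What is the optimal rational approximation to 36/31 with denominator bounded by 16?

7/6

Expand x = 36/31 as a continued fraction with the Euclidean algorithm:
  36 = 1*31 + 5, so a_0 = 1.
  31 = 6*5 + 1, so a_1 = 6.
  5 = 5*1 + 0, so a_2 = 5.
so x = [1; 6, 5].
Convergents (p_i = a_i*p_{i-1} + p_{i-2}, q_i = a_i*q_{i-1} + q_{i-2} with p_{-2}=0, p_{-1}=1, q_{-2}=1, q_{-1}=0), until the denominator exceeds 16:
  i=0: a_0=1, p_0 = 1*1 + 0 = 1, q_0 = 1*0 + 1 = 1.
  i=1: a_1=6, p_1 = 6*1 + 1 = 7, q_1 = 6*1 + 0 = 6.
  i=2: a_2=5, p_2 = 5*7 + 1 = 36, q_2 = 5*6 + 1 = 31.
q_2 = 31 > 16, so the last convergent with denominator <= 16 is p_1/q_1 = 7/6.
The closest fraction with denominator <= 16 is either p_1/q_1 or the intermediate fraction (k*p_1 + p_0)/(k*q_1 + q_0) with the largest k >= 1 whose denominator stays <= 16; these approach x as k grows, and every other convergent or intermediate fraction in range is farther away.
Largest k: floor((16 - q_0)/q_1) = floor((16 - 1)/6) = 2.
That gives (2*7 + 1)/(2*6 + 1) = 15/13.
Compare the errors: |x - 7/6| = |36*6 - 7*31|/(31*6) = 1/186, and |x - 15/13| = |36*13 - 15*31|/(31*13) = 3/403.
Cross-multiplying, 1*403 = 403 < 558 = 3*186, so 1/186 is smaller: the convergent 7/6 is closer to x than 15/13.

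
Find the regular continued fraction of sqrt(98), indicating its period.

[9; (1, 8, 1, 18)]

Write x_i = (sqrt(98) + m_i)/d_i with (m_0, d_0) = (0, 1). a_0 = floor(sqrt(98)) = 9, since 9^2 = 81 <= 98 < 100 = 10^2.
Iterate m_{i+1} = d_i*a_i - m_i, d_{i+1} = (98 - m_{i+1}^2)/d_i, a_{i+1} = floor((a_0 + m_{i+1})/d_{i+1}):
  m_1 = 1*9 - 0 = 9, d_1 = (98 - 9^2)/1 = 17/1 = 17, a_1 = floor((9 + 9)/17) = 1.
  m_2 = 17*1 - 9 = 8, d_2 = (98 - 8^2)/17 = 34/17 = 2, a_2 = floor((9 + 8)/2) = 8.
  m_3 = 2*8 - 8 = 8, d_3 = (98 - 8^2)/2 = 34/2 = 17, a_3 = floor((9 + 8)/17) = 1.
  m_4 = 17*1 - 8 = 9, d_4 = (98 - 9^2)/17 = 17/17 = 1, a_4 = floor((9 + 9)/1) = 18.
  m_5 = 1*18 - 9 = 9, d_5 = (98 - 9^2)/1 = 17/1 = 17: (m_5, d_5) = (m_1, d_1) = (9, 17), so from here the quotients repeat a_1, ..., a_4; the period length is 4.
Hence the expansion of sqrt(98) is a_0 = 9 followed by the repeating block 1, 8, 1, 18 (period 4).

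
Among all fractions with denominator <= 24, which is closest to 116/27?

73/17

Expand x = 116/27 as a continued fraction with the Euclidean algorithm:
  116 = 4*27 + 8, so a_0 = 4.
  27 = 3*8 + 3, so a_1 = 3.
  8 = 2*3 + 2, so a_2 = 2.
  3 = 1*2 + 1, so a_3 = 1.
  2 = 2*1 + 0, so a_4 = 2.
so x = [4; 3, 2, 1, 2].
Convergents (p_i = a_i*p_{i-1} + p_{i-2}, q_i = a_i*q_{i-1} + q_{i-2} with p_{-2}=0, p_{-1}=1, q_{-2}=1, q_{-1}=0), until the denominator exceeds 24:
  i=0: a_0=4, p_0 = 4*1 + 0 = 4, q_0 = 4*0 + 1 = 1.
  i=1: a_1=3, p_1 = 3*4 + 1 = 13, q_1 = 3*1 + 0 = 3.
  i=2: a_2=2, p_2 = 2*13 + 4 = 30, q_2 = 2*3 + 1 = 7.
  i=3: a_3=1, p_3 = 1*30 + 13 = 43, q_3 = 1*7 + 3 = 10.
  i=4: a_4=2, p_4 = 2*43 + 30 = 116, q_4 = 2*10 + 7 = 27.
q_4 = 27 > 24, so the last convergent with denominator <= 24 is p_3/q_3 = 43/10.
The closest fraction with denominator <= 24 is either p_3/q_3 or the intermediate fraction (k*p_3 + p_2)/(k*q_3 + q_2) with the largest k >= 1 whose denominator stays <= 24; these approach x as k grows, and every other convergent or intermediate fraction in range is farther away.
Largest k: floor((24 - q_2)/q_3) = floor((24 - 7)/10) = 1.
That gives (1*43 + 30)/(1*10 + 7) = 73/17.
Compare the errors: |x - 43/10| = |116*10 - 43*27|/(27*10) = 1/270, and |x - 73/17| = |116*17 - 73*27|/(27*17) = 1/459.
Cross-multiplying, 1*270 = 270 < 459 = 1*459, so 1/459 is smaller: the intermediate fraction 73/17 is closer to x than 43/10.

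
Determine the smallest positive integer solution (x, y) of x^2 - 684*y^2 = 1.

(x, y) = (57799, 2210)

First expand sqrt(684) as a continued fraction. With x_i = (sqrt(684) + m_i)/d_i and (m_0, d_0) = (0, 1): a_0 = floor(sqrt(684)) = 26, since 26^2 = 676 <= 684 < 729 = 27^2.
Iterate m_{i+1} = d_i*a_i - m_i, d_{i+1} = (684 - m_{i+1}^2)/d_i, a_{i+1} = floor((a_0 + m_{i+1})/d_{i+1}):
  m_1 = 1*26 - 0 = 26, d_1 = (684 - 26^2)/1 = 8/1 = 8, a_1 = floor((26 + 26)/8) = 6.
  m_2 = 8*6 - 26 = 22, d_2 = (684 - 22^2)/8 = 200/8 = 25, a_2 = floor((26 + 22)/25) = 1.
  m_3 = 25*1 - 22 = 3, d_3 = (684 - 3^2)/25 = 675/25 = 27, a_3 = floor((26 + 3)/27) = 1.
  m_4 = 27*1 - 3 = 24, d_4 = (684 - 24^2)/27 = 108/27 = 4, a_4 = floor((26 + 24)/4) = 12.
  m_5 = 4*12 - 24 = 24, d_5 = (684 - 24^2)/4 = 108/4 = 27, a_5 = floor((26 + 24)/27) = 1.
  m_6 = 27*1 - 24 = 3, d_6 = (684 - 3^2)/27 = 675/27 = 25, a_6 = floor((26 + 3)/25) = 1.
  m_7 = 25*1 - 3 = 22, d_7 = (684 - 22^2)/25 = 200/25 = 8, a_7 = floor((26 + 22)/8) = 6.
  m_8 = 8*6 - 22 = 26, d_8 = (684 - 26^2)/8 = 8/8 = 1, a_8 = floor((26 + 26)/1) = 52.
  m_9 = 1*52 - 26 = 26, d_9 = (684 - 26^2)/1 = 8/1 = 8: (m_9, d_9) = (m_1, d_1) = (26, 8), so from here the quotients repeat a_1, ..., a_8; the period length is 8.
So sqrt(684) = [26; (6, 1, 1, 12, 1, 1, 6, 52)] with period length k = 8.
k is even, so the fundamental solution of x^2 - 684y^2 = 1 is (p_{k-1}, q_{k-1}) = (p_7, q_7); compute convergents through index 7.
Convergents (p_i = a_i*p_{i-1} + p_{i-2}, q_i = a_i*q_{i-1} + q_{i-2} with p_{-2}=0, p_{-1}=1, q_{-2}=1, q_{-1}=0):
  i=0: a_0=26, p_0 = 26*1 + 0 = 26, q_0 = 26*0 + 1 = 1.
  i=1: a_1=6, p_1 = 6*26 + 1 = 157, q_1 = 6*1 + 0 = 6.
  i=2: a_2=1, p_2 = 1*157 + 26 = 183, q_2 = 1*6 + 1 = 7.
  i=3: a_3=1, p_3 = 1*183 + 157 = 340, q_3 = 1*7 + 6 = 13.
  i=4: a_4=12, p_4 = 12*340 + 183 = 4263, q_4 = 12*13 + 7 = 163.
  i=5: a_5=1, p_5 = 1*4263 + 340 = 4603, q_5 = 1*163 + 13 = 176.
  i=6: a_6=1, p_6 = 1*4603 + 4263 = 8866, q_6 = 1*176 + 163 = 339.
  i=7: a_7=6, p_7 = 6*8866 + 4603 = 57799, q_7 = 6*339 + 176 = 2210.
Check: 57799^2 - 684*2210^2 = 3340724401 - 3340724400 = 1, so (x, y) = (57799, 2210) solves the equation, and by the theorem it is the least positive solution.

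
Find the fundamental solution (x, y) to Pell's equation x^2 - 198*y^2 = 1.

(x, y) = (197, 14)

First expand sqrt(198) as a continued fraction. With x_i = (sqrt(198) + m_i)/d_i and (m_0, d_0) = (0, 1): a_0 = floor(sqrt(198)) = 14, since 14^2 = 196 <= 198 < 225 = 15^2.
Iterate m_{i+1} = d_i*a_i - m_i, d_{i+1} = (198 - m_{i+1}^2)/d_i, a_{i+1} = floor((a_0 + m_{i+1})/d_{i+1}):
  m_1 = 1*14 - 0 = 14, d_1 = (198 - 14^2)/1 = 2/1 = 2, a_1 = floor((14 + 14)/2) = 14.
  m_2 = 2*14 - 14 = 14, d_2 = (198 - 14^2)/2 = 2/2 = 1, a_2 = floor((14 + 14)/1) = 28.
  m_3 = 1*28 - 14 = 14, d_3 = (198 - 14^2)/1 = 2/1 = 2: (m_3, d_3) = (m_1, d_1) = (14, 2), so from here the quotients repeat a_1, a_2; the period length is 2.
So sqrt(198) = [14; (14, 28)] with period length k = 2.
k is even, so the fundamental solution of x^2 - 198y^2 = 1 is (p_{k-1}, q_{k-1}) = (p_1, q_1); compute convergents through index 1.
Convergents (p_i = a_i*p_{i-1} + p_{i-2}, q_i = a_i*q_{i-1} + q_{i-2} with p_{-2}=0, p_{-1}=1, q_{-2}=1, q_{-1}=0):
  i=0: a_0=14, p_0 = 14*1 + 0 = 14, q_0 = 14*0 + 1 = 1.
  i=1: a_1=14, p_1 = 14*14 + 1 = 197, q_1 = 14*1 + 0 = 14.
Check: 197^2 - 198*14^2 = 38809 - 38808 = 1, so (x, y) = (197, 14) solves the equation, and by the theorem it is the least positive solution.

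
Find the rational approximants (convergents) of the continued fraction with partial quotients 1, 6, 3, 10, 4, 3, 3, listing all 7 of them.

Using the convergent recurrence p_i = a_i*p_{i-1} + p_{i-2}, q_i = a_i*q_{i-1} + q_{i-2} with p_{-2}=0, p_{-1}=1, q_{-2}=1, q_{-1}=0:
  i=0: a_0=1, p_0 = 1*1 + 0 = 1, q_0 = 1*0 + 1 = 1.
  i=1: a_1=6, p_1 = 6*1 + 1 = 7, q_1 = 6*1 + 0 = 6.
  i=2: a_2=3, p_2 = 3*7 + 1 = 22, q_2 = 3*6 + 1 = 19.
  i=3: a_3=10, p_3 = 10*22 + 7 = 227, q_3 = 10*19 + 6 = 196.
  i=4: a_4=4, p_4 = 4*227 + 22 = 930, q_4 = 4*196 + 19 = 803.
  i=5: a_5=3, p_5 = 3*930 + 227 = 3017, q_5 = 3*803 + 196 = 2605.
  i=6: a_6=3, p_6 = 3*3017 + 930 = 9981, q_6 = 3*2605 + 803 = 8618.

1/1, 7/6, 22/19, 227/196, 930/803, 3017/2605, 9981/8618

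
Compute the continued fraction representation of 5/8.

[0; 1, 1, 1, 2]

Run the Euclidean algorithm on 5 and 8; the successive quotients are the partial quotients a_0, a_1, ... (each step inverts the fractional part left over by the previous one):
  5 = 0*8 + 5, so a_0 = 0.
  8 = 1*5 + 3, so a_1 = 1.
  5 = 1*3 + 2, so a_2 = 1.
  3 = 1*2 + 1, so a_3 = 1.
  2 = 2*1 + 0, so a_4 = 2.
The remainder reaches 0 after 5 divisions, so the expansion has 5 partial quotients, read off in order.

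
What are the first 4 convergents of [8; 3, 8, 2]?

8/1, 25/3, 208/25, 441/53

Using the convergent recurrence p_i = a_i*p_{i-1} + p_{i-2}, q_i = a_i*q_{i-1} + q_{i-2} with p_{-2}=0, p_{-1}=1, q_{-2}=1, q_{-1}=0:
  i=0: a_0=8, p_0 = 8*1 + 0 = 8, q_0 = 8*0 + 1 = 1.
  i=1: a_1=3, p_1 = 3*8 + 1 = 25, q_1 = 3*1 + 0 = 3.
  i=2: a_2=8, p_2 = 8*25 + 8 = 208, q_2 = 8*3 + 1 = 25.
  i=3: a_3=2, p_3 = 2*208 + 25 = 441, q_3 = 2*25 + 3 = 53.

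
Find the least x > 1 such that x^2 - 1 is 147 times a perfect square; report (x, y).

First expand sqrt(147) as a continued fraction. With x_i = (sqrt(147) + m_i)/d_i and (m_0, d_0) = (0, 1): a_0 = floor(sqrt(147)) = 12, since 12^2 = 144 <= 147 < 169 = 13^2.
Iterate m_{i+1} = d_i*a_i - m_i, d_{i+1} = (147 - m_{i+1}^2)/d_i, a_{i+1} = floor((a_0 + m_{i+1})/d_{i+1}):
  m_1 = 1*12 - 0 = 12, d_1 = (147 - 12^2)/1 = 3/1 = 3, a_1 = floor((12 + 12)/3) = 8.
  m_2 = 3*8 - 12 = 12, d_2 = (147 - 12^2)/3 = 3/3 = 1, a_2 = floor((12 + 12)/1) = 24.
  m_3 = 1*24 - 12 = 12, d_3 = (147 - 12^2)/1 = 3/1 = 3: (m_3, d_3) = (m_1, d_1) = (12, 3), so from here the quotients repeat a_1, a_2; the period length is 2.
So sqrt(147) = [12; (8, 24)] with period length k = 2.
k is even, so the fundamental solution of x^2 - 147y^2 = 1 is (p_{k-1}, q_{k-1}) = (p_1, q_1); compute convergents through index 1.
Convergents (p_i = a_i*p_{i-1} + p_{i-2}, q_i = a_i*q_{i-1} + q_{i-2} with p_{-2}=0, p_{-1}=1, q_{-2}=1, q_{-1}=0):
  i=0: a_0=12, p_0 = 12*1 + 0 = 12, q_0 = 12*0 + 1 = 1.
  i=1: a_1=8, p_1 = 8*12 + 1 = 97, q_1 = 8*1 + 0 = 8.
Check: 97^2 - 147*8^2 = 9409 - 9408 = 1, so (x, y) = (97, 8) solves the equation, and by the theorem it is the least positive solution.

(x, y) = (97, 8)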